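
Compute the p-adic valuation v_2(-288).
v_2(-288) = 5

v_2(n) is the largest exponent k such that 2^k divides n. Factor out: -288 = -2^5 · 9. (Sign doesn't affect v_p.) So v_2(-288) = 5.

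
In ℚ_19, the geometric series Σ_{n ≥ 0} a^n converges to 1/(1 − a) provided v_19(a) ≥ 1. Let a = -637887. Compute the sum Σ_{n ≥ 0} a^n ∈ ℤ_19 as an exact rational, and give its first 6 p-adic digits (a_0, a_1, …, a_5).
Σ a^n = 1/(1 − a) = 1/637888;  first 6 digits = (1, 0, 0, 2, 14, 18)

v_19(a) = 3 ≥ 1, so the series converges in ℤ_19 to 1/(1 − a) = 1/(1 − (-637887)) = 1/637888. Expand this rational in ℤ_19: compute digits iteratively via d_i = x_i mod 19, x_{i+1} = (x_i − d_i)/19. The first 6 digits are (1, 0, 0, 2, 14, 18).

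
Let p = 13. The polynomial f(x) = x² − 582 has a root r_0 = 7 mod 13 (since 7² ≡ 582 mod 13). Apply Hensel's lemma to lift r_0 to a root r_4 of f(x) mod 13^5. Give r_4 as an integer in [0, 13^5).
r_4 = 232408 (mod 371293)

Hensel's recurrence: r_{i+1} = r_i − f(r_i)·(f′(r_i))^{-1} mod 13^{i+2}, with f′(x) = 2x. Iterate:
  r_0 = 7 (mod 13)
  r_1 = 33 (mod 169)
  r_2 = 1723 (mod 2197)
  r_3 = 3920 (mod 28561)
  r_4 = 232408 (mod 371293)
Final: r_4 = 232408, and one checks f(r_4) ≡ 0 mod 13^5.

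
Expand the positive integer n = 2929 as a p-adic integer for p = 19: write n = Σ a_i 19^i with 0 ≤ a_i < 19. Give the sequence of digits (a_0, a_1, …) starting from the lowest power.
(a_0, a_1, …) = (3, 2, 8)

Repeated division by 19 gives the digits low-to-high: 2929 = 3 + 2·19^1 + 8·19^2. Digit sequence: (3, 2, 8).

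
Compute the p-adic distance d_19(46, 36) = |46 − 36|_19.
d_19(46, 36) = 1

Step 1 — x − y = 46 − 36 = 10. Step 2 — v_19(10) = 0 (factor: 10 = (19^0 · 10); the sign does not affect v_p). Step 3 — |x − y|_19 = 19^{0} = 1.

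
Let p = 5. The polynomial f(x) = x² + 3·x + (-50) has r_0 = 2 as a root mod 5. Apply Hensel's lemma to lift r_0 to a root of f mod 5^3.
r_2 = 22 (mod 125)

Hensel: r_{i+1} = r_i − f(r_i)·(f′(r_i))^{-1} mod 5^{i+2}, f′(x) = 2x + 3. Iterate:
  r_0 = 2 (mod 5)
  r_1 = 22 (mod 25)
  r_2 = 22 (mod 125)
Final: r = 22 satisfies f(r) ≡ 0 mod 5^3.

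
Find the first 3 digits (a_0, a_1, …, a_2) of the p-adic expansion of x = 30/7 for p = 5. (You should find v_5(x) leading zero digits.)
(a_0, …, a_2) = (0, 3, 1)

v_5(30/7) = 1, so a_0 = ... = a_0 = 0. Factor out: x = 5^1 · u with u = 6/7 a unit in ℤ_5. Expand u iteratively via a_{v+i} = u_i mod 5, u_{i+1} = (u_i − a_{v+i})/5:
  u_0 = 6/7;  a_1 = 3;  u_1 = (u_0 − 3)/5 = -3/7
  u_1 = -3/7;  a_2 = 1;  u_2 = (u_1 − 1)/5 = -2/7
Digits: (0, 3, 1).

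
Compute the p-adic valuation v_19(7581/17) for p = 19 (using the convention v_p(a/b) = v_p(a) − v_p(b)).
v_19(7581/17) = 2

Factor powers of 19 from the numerator and denominator of the reduced fraction: 7581 = 19^2 · 21 and 17 = 19^0 · 17. Apply v_p(a/b) = v_p(a) − v_p(b): v_19(7581/17) = 2 − 0 = 2.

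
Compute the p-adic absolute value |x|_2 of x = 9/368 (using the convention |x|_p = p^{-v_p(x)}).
|9/368|_2 = 16

Step 1 — compute v_2(x) by factoring powers of 2 out of the numerator and denominator: v_2(9/368) = -4. Step 2 — apply |x|_p = p^{-v_p(x)} = 2^{4} = 16.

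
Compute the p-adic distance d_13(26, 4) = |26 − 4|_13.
d_13(26, 4) = 1

Step 1 — x − y = 26 − 4 = 22. Step 2 — v_13(22) = 0 (factor: 22 = (13^0 · 22); the sign does not affect v_p). Step 3 — |x − y|_13 = 13^{0} = 1.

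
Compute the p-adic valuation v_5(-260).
v_5(-260) = 1

v_5(n) is the largest exponent k such that 5^k divides n. Factor out: -260 = -5^1 · 52. (Sign doesn't affect v_p.) So v_5(-260) = 1.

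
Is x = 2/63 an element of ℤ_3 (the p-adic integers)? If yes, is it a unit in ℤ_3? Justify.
x ∉ ℤ_3 (v_3(x) = -2 < 0)

ℤ_3 = {x ∈ ℚ_3 : v_3(x) ≥ 0} and ℤ_3^× = {x ∈ ℤ_3 : v_3(x) = 0}. Here v_3(2/63) = v_3(num) − v_3(den) = -2; compare against these criteria.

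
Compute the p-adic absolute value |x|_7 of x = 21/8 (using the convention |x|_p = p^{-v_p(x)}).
|21/8|_7 = 1/7

Step 1 — compute v_7(x) by factoring powers of 7 out of the numerator and denominator: v_7(21/8) = 1. Step 2 — apply |x|_p = p^{-v_p(x)} = 7^{-1} = 1/7.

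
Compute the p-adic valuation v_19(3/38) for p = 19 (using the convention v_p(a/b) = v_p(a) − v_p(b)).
v_19(3/38) = -1

Factor powers of 19 from the numerator and denominator of the reduced fraction: 3 = 19^0 · 3 and 38 = 19^1 · 2. Apply v_p(a/b) = v_p(a) − v_p(b): v_19(3/38) = 0 − 1 = -1.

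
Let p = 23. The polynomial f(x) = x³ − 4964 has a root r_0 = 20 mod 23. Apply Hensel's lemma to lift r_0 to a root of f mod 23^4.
r_3 = 162722 (mod 279841)

Hensel: r_{i+1} = r_i − f(r_i)/f′(r_i) mod 23^{i+2}, where f′(x) = 3x². Iterate:
  r_0 = 20 (mod 23)
  r_1 = 319 (mod 529)
  r_2 = 4551 (mod 12167)
  r_3 = 162722 (mod 279841)
Final: r = 162722 with f(r) ≡ 0 mod 23^4.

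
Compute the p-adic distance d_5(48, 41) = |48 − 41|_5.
d_5(48, 41) = 1

Step 1 — x − y = 48 − 41 = 7. Step 2 — v_5(7) = 0 (factor: 7 = (5^0 · 7); the sign does not affect v_p). Step 3 — |x − y|_5 = 5^{0} = 1.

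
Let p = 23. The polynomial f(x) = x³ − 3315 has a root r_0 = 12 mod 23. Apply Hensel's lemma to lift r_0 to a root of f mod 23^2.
r_1 = 12 (mod 529)

Hensel: r_{i+1} = r_i − f(r_i)/f′(r_i) mod 23^{i+2}, where f′(x) = 3x². Iterate:
  r_0 = 12 (mod 23)
  r_1 = 12 (mod 529)
Final: r = 12 with f(r) ≡ 0 mod 23^2.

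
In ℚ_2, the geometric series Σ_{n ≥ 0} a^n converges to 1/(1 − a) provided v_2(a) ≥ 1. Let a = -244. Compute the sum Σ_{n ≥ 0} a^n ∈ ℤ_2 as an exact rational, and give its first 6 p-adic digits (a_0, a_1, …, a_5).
Σ a^n = 1/(1 − a) = 1/245;  first 6 digits = (1, 0, 1, 1, 1, 0)

v_2(a) = 2 ≥ 1, so the series converges in ℤ_2 to 1/(1 − a) = 1/(1 − (-244)) = 1/245. Expand this rational in ℤ_2: compute digits iteratively via d_i = x_i mod 2, x_{i+1} = (x_i − d_i)/2. The first 6 digits are (1, 0, 1, 1, 1, 0).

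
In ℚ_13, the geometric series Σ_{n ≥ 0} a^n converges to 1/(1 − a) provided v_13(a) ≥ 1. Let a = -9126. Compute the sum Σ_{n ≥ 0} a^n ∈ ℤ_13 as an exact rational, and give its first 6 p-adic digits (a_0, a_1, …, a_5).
Σ a^n = 1/(1 − a) = 1/9127;  first 6 digits = (1, 0, 11, 8, 3, 3)

v_13(a) = 2 ≥ 1, so the series converges in ℤ_13 to 1/(1 − a) = 1/(1 − (-9126)) = 1/9127. Expand this rational in ℤ_13: compute digits iteratively via d_i = x_i mod 13, x_{i+1} = (x_i − d_i)/13. The first 6 digits are (1, 0, 11, 8, 3, 3).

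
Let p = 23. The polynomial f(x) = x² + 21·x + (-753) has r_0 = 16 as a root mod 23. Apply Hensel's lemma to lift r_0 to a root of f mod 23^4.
r_3 = 8503 (mod 279841)

Hensel: r_{i+1} = r_i − f(r_i)·(f′(r_i))^{-1} mod 23^{i+2}, f′(x) = 2x + 21. Iterate:
  r_0 = 16 (mod 23)
  r_1 = 39 (mod 529)
  r_2 = 8503 (mod 12167)
  r_3 = 8503 (mod 279841)
Final: r = 8503 satisfies f(r) ≡ 0 mod 23^4.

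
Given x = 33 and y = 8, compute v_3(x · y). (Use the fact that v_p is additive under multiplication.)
v_3(264) = 1

v_p(x) = 1 (factor: 33 = 3^1 · 11); v_p(y) = 0 (factor: 8 = 3^0 · 8). Additivity: v_p(xy) = v_p(x) + v_p(y) = 1 + 0 = 1. (Direct check: xy = 264 = 3^1 · (88).)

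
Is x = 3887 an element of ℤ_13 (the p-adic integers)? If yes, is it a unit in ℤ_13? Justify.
x ∈ ℤ_13 but not a unit; v_13(x) = 2 > 0

ℤ_13 = {x ∈ ℚ_13 : v_13(x) ≥ 0} and ℤ_13^× = {x ∈ ℤ_13 : v_13(x) = 0}. Here v_13(3887) = v_13(num) − v_13(den) = 2; compare against these criteria.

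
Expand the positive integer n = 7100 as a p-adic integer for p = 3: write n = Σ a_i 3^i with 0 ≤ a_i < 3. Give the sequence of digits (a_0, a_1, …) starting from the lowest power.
(a_0, a_1, …) = (2, 2, 2, 1, 0, 2, 0, 0, 1)

Repeated division by 3 gives the digits low-to-high: 7100 = 2 + 2·3^1 + 2·3^2 + 1·3^3 + 2·3^5 + 1·3^8. Digit sequence: (2, 2, 2, 1, 0, 2, 0, 0, 1).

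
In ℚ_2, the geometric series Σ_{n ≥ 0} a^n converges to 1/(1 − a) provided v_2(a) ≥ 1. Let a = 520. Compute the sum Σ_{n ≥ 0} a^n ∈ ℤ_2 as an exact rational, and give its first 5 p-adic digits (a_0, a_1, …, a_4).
Σ a^n = 1/(1 − a) = -1/519;  first 5 digits = (1, 0, 0, 1, 0)

v_2(a) = 3 ≥ 1, so the series converges in ℤ_2 to 1/(1 − a) = 1/(1 − 520) = -1/519. Expand this rational in ℤ_2: compute digits iteratively via d_i = x_i mod 2, x_{i+1} = (x_i − d_i)/2. The first 5 digits are (1, 0, 0, 1, 0).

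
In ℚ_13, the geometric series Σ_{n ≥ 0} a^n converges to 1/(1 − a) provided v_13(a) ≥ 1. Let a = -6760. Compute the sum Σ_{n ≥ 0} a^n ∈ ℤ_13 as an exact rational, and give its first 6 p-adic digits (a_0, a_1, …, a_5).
Σ a^n = 1/(1 − a) = 1/6761;  first 6 digits = (1, 0, 12, 9, 0, 6)

v_13(a) = 2 ≥ 1, so the series converges in ℤ_13 to 1/(1 − a) = 1/(1 − (-6760)) = 1/6761. Expand this rational in ℤ_13: compute digits iteratively via d_i = x_i mod 13, x_{i+1} = (x_i − d_i)/13. The first 6 digits are (1, 0, 12, 9, 0, 6).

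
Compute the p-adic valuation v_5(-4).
v_5(-4) = 0

v_5(n) is the largest exponent k such that 5^k divides n. Factor out: -4 = -5^0 · 4. (Sign doesn't affect v_p.) So v_5(-4) = 0.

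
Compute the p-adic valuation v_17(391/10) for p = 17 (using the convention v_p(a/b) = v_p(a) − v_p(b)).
v_17(391/10) = 1

Factor powers of 17 from the numerator and denominator of the reduced fraction: 391 = 17^1 · 23 and 10 = 17^0 · 10. Apply v_p(a/b) = v_p(a) − v_p(b): v_17(391/10) = 1 − 0 = 1.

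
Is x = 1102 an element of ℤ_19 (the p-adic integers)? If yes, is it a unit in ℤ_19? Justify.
x ∈ ℤ_19 but not a unit; v_19(x) = 1 > 0

ℤ_19 = {x ∈ ℚ_19 : v_19(x) ≥ 0} and ℤ_19^× = {x ∈ ℤ_19 : v_19(x) = 0}. Here v_19(1102) = v_19(num) − v_19(den) = 1; compare against these criteria.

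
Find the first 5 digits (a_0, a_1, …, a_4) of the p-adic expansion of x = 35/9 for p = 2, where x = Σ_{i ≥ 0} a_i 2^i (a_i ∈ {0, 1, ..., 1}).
(a_0, …, a_4) = (1, 1, 0, 1, 0)

v_2(35/9) = 0 (numerator and denominator both coprime to 2), so x ∈ ℤ_2^×. Compute digits iteratively via a_i = x_i mod 2, x_{i+1} = (x_i − a_i)/2, with x_0 = x:
  x_0 = 35/9;  a_0 = 1;  x_1 = (x_0 − 1)/2 = 13/9
  x_1 = 13/9;  a_1 = 1;  x_2 = (x_1 − 1)/2 = 2/9
  x_2 = 2/9;  a_2 = 0;  x_3 = (x_2 − 0)/2 = 1/9
  x_3 = 1/9;  a_3 = 1;  x_4 = (x_3 − 1)/2 = -4/9
  x_4 = -4/9;  a_4 = 0;  x_5 = (x_4 − 0)/2 = -2/9
Digits: (1, 1, 0, 1, 0).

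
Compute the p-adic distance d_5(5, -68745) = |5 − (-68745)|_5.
d_5(5, -68745) = 1/3125

Step 1 — x − y = 5 − (-68745) = 68750. Step 2 — v_5(68750) = 5 (factor: 68750 = (5^5 · 22); the sign does not affect v_p). Step 3 — |x − y|_5 = 5^{-5} = 1/3125.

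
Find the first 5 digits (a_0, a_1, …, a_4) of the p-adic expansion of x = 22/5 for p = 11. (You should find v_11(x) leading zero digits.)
(a_0, …, a_4) = (0, 7, 6, 6, 6)

v_11(22/5) = 1, so a_0 = ... = a_0 = 0. Factor out: x = 11^1 · u with u = 2/5 a unit in ℤ_11. Expand u iteratively via a_{v+i} = u_i mod 11, u_{i+1} = (u_i − a_{v+i})/11:
  u_0 = 2/5;  a_1 = 7;  u_1 = (u_0 − 7)/11 = -3/5
  u_1 = -3/5;  a_2 = 6;  u_2 = (u_1 − 6)/11 = -3/5
  u_2 = -3/5;  a_3 = 6;  u_3 = (u_2 − 6)/11 = -3/5
  u_3 = -3/5;  a_4 = 6;  u_4 = (u_3 − 6)/11 = -3/5
Digits: (0, 7, 6, 6, 6).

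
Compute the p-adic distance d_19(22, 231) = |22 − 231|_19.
d_19(22, 231) = 1/19

Step 1 — x − y = 22 − 231 = -209. Step 2 — v_19(-209) = 1 (factor: -209 = −(19^1 · 11); the sign does not affect v_p). Step 3 — |x − y|_19 = 19^{-1} = 1/19.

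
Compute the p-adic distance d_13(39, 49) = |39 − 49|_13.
d_13(39, 49) = 1

Step 1 — x − y = 39 − 49 = -10. Step 2 — v_13(-10) = 0 (factor: -10 = −(13^0 · 10); the sign does not affect v_p). Step 3 — |x − y|_13 = 13^{0} = 1.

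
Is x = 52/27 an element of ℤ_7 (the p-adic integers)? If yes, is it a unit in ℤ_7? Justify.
x ∈ ℤ_7^× (unit); v_7(x) = 0

ℤ_7 = {x ∈ ℚ_7 : v_7(x) ≥ 0} and ℤ_7^× = {x ∈ ℤ_7 : v_7(x) = 0}. Here v_7(52/27) = v_7(num) − v_7(den) = 0; compare against these criteria.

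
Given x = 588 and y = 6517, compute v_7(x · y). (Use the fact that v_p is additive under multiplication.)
v_7(3831996) = 5

v_p(x) = 2 (factor: 588 = 7^2 · 12); v_p(y) = 3 (factor: 6517 = 7^3 · 19). Additivity: v_p(xy) = v_p(x) + v_p(y) = 2 + 3 = 5. (Direct check: xy = 3831996 = 7^5 · (228).)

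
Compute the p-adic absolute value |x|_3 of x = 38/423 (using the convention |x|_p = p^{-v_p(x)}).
|38/423|_3 = 9

Step 1 — compute v_3(x) by factoring powers of 3 out of the numerator and denominator: v_3(38/423) = -2. Step 2 — apply |x|_p = p^{-v_p(x)} = 3^{2} = 9.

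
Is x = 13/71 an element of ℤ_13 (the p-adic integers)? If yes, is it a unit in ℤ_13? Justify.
x ∈ ℤ_13 but not a unit; v_13(x) = 1 > 0

ℤ_13 = {x ∈ ℚ_13 : v_13(x) ≥ 0} and ℤ_13^× = {x ∈ ℤ_13 : v_13(x) = 0}. Here v_13(13/71) = v_13(num) − v_13(den) = 1; compare against these criteria.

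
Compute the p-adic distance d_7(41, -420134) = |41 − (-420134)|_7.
d_7(41, -420134) = 1/16807

Step 1 — x − y = 41 − (-420134) = 420175. Step 2 — v_7(420175) = 5 (factor: 420175 = (7^5 · 25); the sign does not affect v_p). Step 3 — |x − y|_7 = 7^{-5} = 1/16807.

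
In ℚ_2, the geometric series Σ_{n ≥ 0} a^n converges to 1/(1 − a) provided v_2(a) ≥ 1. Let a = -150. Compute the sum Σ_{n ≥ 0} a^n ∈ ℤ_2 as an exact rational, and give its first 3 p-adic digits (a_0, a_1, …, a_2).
Σ a^n = 1/(1 − a) = 1/151;  first 3 digits = (1, 1, 1)

v_2(a) = 1 ≥ 1, so the series converges in ℤ_2 to 1/(1 − a) = 1/(1 − (-150)) = 1/151. Expand this rational in ℤ_2: compute digits iteratively via d_i = x_i mod 2, x_{i+1} = (x_i − d_i)/2. The first 3 digits are (1, 1, 1).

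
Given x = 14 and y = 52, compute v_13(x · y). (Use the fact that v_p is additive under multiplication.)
v_13(728) = 1

v_p(x) = 0 (factor: 14 = 13^0 · 14); v_p(y) = 1 (factor: 52 = 13^1 · 4). Additivity: v_p(xy) = v_p(x) + v_p(y) = 0 + 1 = 1. (Direct check: xy = 728 = 13^1 · (56).)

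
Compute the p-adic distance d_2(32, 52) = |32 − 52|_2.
d_2(32, 52) = 1/4

Step 1 — x − y = 32 − 52 = -20. Step 2 — v_2(-20) = 2 (factor: -20 = −(2^2 · 5); the sign does not affect v_p). Step 3 — |x − y|_2 = 2^{-2} = 1/4.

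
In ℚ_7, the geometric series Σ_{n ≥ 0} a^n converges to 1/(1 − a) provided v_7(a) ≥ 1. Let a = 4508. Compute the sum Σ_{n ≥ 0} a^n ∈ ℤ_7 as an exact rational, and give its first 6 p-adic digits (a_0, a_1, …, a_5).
Σ a^n = 1/(1 − a) = -1/4507;  first 6 digits = (1, 0, 1, 6, 2, 5)

v_7(a) = 2 ≥ 1, so the series converges in ℤ_7 to 1/(1 − a) = 1/(1 − 4508) = -1/4507. Expand this rational in ℤ_7: compute digits iteratively via d_i = x_i mod 7, x_{i+1} = (x_i − d_i)/7. The first 6 digits are (1, 0, 1, 6, 2, 5).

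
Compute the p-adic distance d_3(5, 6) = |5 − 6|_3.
d_3(5, 6) = 1

Step 1 — x − y = 5 − 6 = -1. Step 2 — v_3(-1) = 0 (factor: -1 = −(3^0 · 1); the sign does not affect v_p). Step 3 — |x − y|_3 = 3^{0} = 1.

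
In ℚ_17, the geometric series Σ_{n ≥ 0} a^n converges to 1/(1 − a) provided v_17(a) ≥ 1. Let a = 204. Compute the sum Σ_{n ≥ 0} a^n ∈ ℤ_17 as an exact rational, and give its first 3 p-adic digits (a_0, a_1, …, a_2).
Σ a^n = 1/(1 − a) = -1/203;  first 3 digits = (1, 12, 8)

v_17(a) = 1 ≥ 1, so the series converges in ℤ_17 to 1/(1 − a) = 1/(1 − 204) = -1/203. Expand this rational in ℤ_17: compute digits iteratively via d_i = x_i mod 17, x_{i+1} = (x_i − d_i)/17. The first 3 digits are (1, 12, 8).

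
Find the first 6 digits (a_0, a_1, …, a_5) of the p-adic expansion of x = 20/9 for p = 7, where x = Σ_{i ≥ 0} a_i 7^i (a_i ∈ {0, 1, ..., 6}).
(a_0, …, a_5) = (3, 3, 5, 0, 3, 5)

v_7(20/9) = 0 (numerator and denominator both coprime to 7), so x ∈ ℤ_7^×. Compute digits iteratively via a_i = x_i mod 7, x_{i+1} = (x_i − a_i)/7, with x_0 = x:
  x_0 = 20/9;  a_0 = 3;  x_1 = (x_0 − 3)/7 = -1/9
  x_1 = -1/9;  a_1 = 3;  x_2 = (x_1 − 3)/7 = -4/9
  x_2 = -4/9;  a_2 = 5;  x_3 = (x_2 − 5)/7 = -7/9
  x_3 = -7/9;  a_3 = 0;  x_4 = (x_3 − 0)/7 = -1/9
  x_4 = -1/9;  a_4 = 3;  x_5 = (x_4 − 3)/7 = -4/9
  x_5 = -4/9;  a_5 = 5;  x_6 = (x_5 − 5)/7 = -7/9
Digits: (3, 3, 5, 0, 3, 5).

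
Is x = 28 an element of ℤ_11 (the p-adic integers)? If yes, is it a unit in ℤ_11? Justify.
x ∈ ℤ_11^× (unit); v_11(x) = 0

ℤ_11 = {x ∈ ℚ_11 : v_11(x) ≥ 0} and ℤ_11^× = {x ∈ ℤ_11 : v_11(x) = 0}. Here v_11(28) = v_11(num) − v_11(den) = 0; compare against these criteria.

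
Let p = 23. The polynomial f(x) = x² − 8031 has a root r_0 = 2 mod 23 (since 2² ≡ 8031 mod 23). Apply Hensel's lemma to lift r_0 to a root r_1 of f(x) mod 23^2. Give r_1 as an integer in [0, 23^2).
r_1 = 25 (mod 529)

Hensel's recurrence: r_{i+1} = r_i − f(r_i)·(f′(r_i))^{-1} mod 23^{i+2}, with f′(x) = 2x. Iterate:
  r_0 = 2 (mod 23)
  r_1 = 25 (mod 529)
Final: r_1 = 25, and one checks f(r_1) ≡ 0 mod 23^2.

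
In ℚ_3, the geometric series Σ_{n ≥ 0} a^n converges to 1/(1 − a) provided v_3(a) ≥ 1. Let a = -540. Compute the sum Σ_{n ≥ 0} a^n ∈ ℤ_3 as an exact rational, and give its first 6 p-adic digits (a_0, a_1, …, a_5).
Σ a^n = 1/(1 − a) = 1/541;  first 6 digits = (1, 0, 0, 1, 2, 0)

v_3(a) = 3 ≥ 1, so the series converges in ℤ_3 to 1/(1 − a) = 1/(1 − (-540)) = 1/541. Expand this rational in ℤ_3: compute digits iteratively via d_i = x_i mod 3, x_{i+1} = (x_i − d_i)/3. The first 6 digits are (1, 0, 0, 1, 2, 0).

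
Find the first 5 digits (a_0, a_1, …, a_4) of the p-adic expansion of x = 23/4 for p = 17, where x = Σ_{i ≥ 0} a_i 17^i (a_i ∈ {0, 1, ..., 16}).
(a_0, …, a_4) = (10, 4, 4, 4, 4)

v_17(23/4) = 0 (numerator and denominator both coprime to 17), so x ∈ ℤ_17^×. Compute digits iteratively via a_i = x_i mod 17, x_{i+1} = (x_i − a_i)/17, with x_0 = x:
  x_0 = 23/4;  a_0 = 10;  x_1 = (x_0 − 10)/17 = -1/4
  x_1 = -1/4;  a_1 = 4;  x_2 = (x_1 − 4)/17 = -1/4
  x_2 = -1/4;  a_2 = 4;  x_3 = (x_2 − 4)/17 = -1/4
  x_3 = -1/4;  a_3 = 4;  x_4 = (x_3 − 4)/17 = -1/4
  x_4 = -1/4;  a_4 = 4;  x_5 = (x_4 − 4)/17 = -1/4
Digits: (10, 4, 4, 4, 4).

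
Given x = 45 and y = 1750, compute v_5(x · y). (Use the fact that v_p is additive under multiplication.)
v_5(78750) = 4

v_p(x) = 1 (factor: 45 = 5^1 · 9); v_p(y) = 3 (factor: 1750 = 5^3 · 14). Additivity: v_p(xy) = v_p(x) + v_p(y) = 1 + 3 = 4. (Direct check: xy = 78750 = 5^4 · (126).)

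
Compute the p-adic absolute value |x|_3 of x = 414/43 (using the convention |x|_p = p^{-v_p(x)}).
|414/43|_3 = 1/9

Step 1 — compute v_3(x) by factoring powers of 3 out of the numerator and denominator: v_3(414/43) = 2. Step 2 — apply |x|_p = p^{-v_p(x)} = 3^{-2} = 1/9.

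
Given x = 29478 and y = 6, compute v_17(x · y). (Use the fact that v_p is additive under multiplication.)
v_17(176868) = 3

v_p(x) = 3 (factor: 29478 = 17^3 · 6); v_p(y) = 0 (factor: 6 = 17^0 · 6). Additivity: v_p(xy) = v_p(x) + v_p(y) = 3 + 0 = 3. (Direct check: xy = 176868 = 17^3 · (36).)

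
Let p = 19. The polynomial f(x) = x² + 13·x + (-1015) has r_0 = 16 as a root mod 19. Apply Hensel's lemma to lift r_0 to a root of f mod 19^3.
r_2 = 662 (mod 6859)

Hensel: r_{i+1} = r_i − f(r_i)·(f′(r_i))^{-1} mod 19^{i+2}, f′(x) = 2x + 13. Iterate:
  r_0 = 16 (mod 19)
  r_1 = 301 (mod 361)
  r_2 = 662 (mod 6859)
Final: r = 662 satisfies f(r) ≡ 0 mod 19^3.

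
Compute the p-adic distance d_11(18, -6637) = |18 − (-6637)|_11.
d_11(18, -6637) = 1/1331

Step 1 — x − y = 18 − (-6637) = 6655. Step 2 — v_11(6655) = 3 (factor: 6655 = (11^3 · 5); the sign does not affect v_p). Step 3 — |x − y|_11 = 11^{-3} = 1/1331.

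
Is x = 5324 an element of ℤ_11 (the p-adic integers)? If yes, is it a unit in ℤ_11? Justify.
x ∈ ℤ_11 but not a unit; v_11(x) = 3 > 0

ℤ_11 = {x ∈ ℚ_11 : v_11(x) ≥ 0} and ℤ_11^× = {x ∈ ℤ_11 : v_11(x) = 0}. Here v_11(5324) = v_11(num) − v_11(den) = 3; compare against these criteria.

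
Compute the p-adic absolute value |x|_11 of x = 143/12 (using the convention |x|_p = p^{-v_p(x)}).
|143/12|_11 = 1/11

Step 1 — compute v_11(x) by factoring powers of 11 out of the numerator and denominator: v_11(143/12) = 1. Step 2 — apply |x|_p = p^{-v_p(x)} = 11^{-1} = 1/11.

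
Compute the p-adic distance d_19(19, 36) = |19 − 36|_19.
d_19(19, 36) = 1

Step 1 — x − y = 19 − 36 = -17. Step 2 — v_19(-17) = 0 (factor: -17 = −(19^0 · 17); the sign does not affect v_p). Step 3 — |x − y|_19 = 19^{0} = 1.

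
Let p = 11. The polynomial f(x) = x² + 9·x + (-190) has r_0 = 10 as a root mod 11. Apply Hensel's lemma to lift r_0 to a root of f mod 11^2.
r_1 = 10 (mod 121)

Hensel: r_{i+1} = r_i − f(r_i)·(f′(r_i))^{-1} mod 11^{i+2}, f′(x) = 2x + 9. Iterate:
  r_0 = 10 (mod 11)
  r_1 = 10 (mod 121)
Final: r = 10 satisfies f(r) ≡ 0 mod 11^2.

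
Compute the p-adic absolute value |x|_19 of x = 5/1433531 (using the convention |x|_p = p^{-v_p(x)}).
|5/1433531|_19 = 130321

Step 1 — compute v_19(x) by factoring powers of 19 out of the numerator and denominator: v_19(5/1433531) = -4. Step 2 — apply |x|_p = p^{-v_p(x)} = 19^{4} = 130321.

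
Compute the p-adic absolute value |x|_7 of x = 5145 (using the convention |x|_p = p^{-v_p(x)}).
|5145|_7 = 1/343

Step 1 — compute v_7(x) by factoring powers of 7 out of the numerator and denominator: v_7(5145) = 3. Step 2 — apply |x|_p = p^{-v_p(x)} = 7^{-3} = 1/343.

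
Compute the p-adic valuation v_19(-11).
v_19(-11) = 0

v_19(n) is the largest exponent k such that 19^k divides n. Factor out: -11 = -19^0 · 11. (Sign doesn't affect v_p.) So v_19(-11) = 0.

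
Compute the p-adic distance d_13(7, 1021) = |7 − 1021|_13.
d_13(7, 1021) = 1/169

Step 1 — x − y = 7 − 1021 = -1014. Step 2 — v_13(-1014) = 2 (factor: -1014 = −(13^2 · 6); the sign does not affect v_p). Step 3 — |x − y|_13 = 13^{-2} = 1/169.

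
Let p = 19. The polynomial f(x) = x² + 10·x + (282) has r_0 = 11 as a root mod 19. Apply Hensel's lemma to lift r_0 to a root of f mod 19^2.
r_1 = 277 (mod 361)

Hensel: r_{i+1} = r_i − f(r_i)·(f′(r_i))^{-1} mod 19^{i+2}, f′(x) = 2x + 10. Iterate:
  r_0 = 11 (mod 19)
  r_1 = 277 (mod 361)
Final: r = 277 satisfies f(r) ≡ 0 mod 19^2.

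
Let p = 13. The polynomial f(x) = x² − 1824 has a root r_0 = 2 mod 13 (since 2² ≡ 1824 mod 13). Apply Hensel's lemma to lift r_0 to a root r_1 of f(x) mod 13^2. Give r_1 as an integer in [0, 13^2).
r_1 = 119 (mod 169)

Hensel's recurrence: r_{i+1} = r_i − f(r_i)·(f′(r_i))^{-1} mod 13^{i+2}, with f′(x) = 2x. Iterate:
  r_0 = 2 (mod 13)
  r_1 = 119 (mod 169)
Final: r_1 = 119, and one checks f(r_1) ≡ 0 mod 13^2.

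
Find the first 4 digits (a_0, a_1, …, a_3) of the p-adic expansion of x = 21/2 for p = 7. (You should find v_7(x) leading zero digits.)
(a_0, …, a_3) = (0, 5, 3, 3)

v_7(21/2) = 1, so a_0 = ... = a_0 = 0. Factor out: x = 7^1 · u with u = 3/2 a unit in ℤ_7. Expand u iteratively via a_{v+i} = u_i mod 7, u_{i+1} = (u_i − a_{v+i})/7:
  u_0 = 3/2;  a_1 = 5;  u_1 = (u_0 − 5)/7 = -1/2
  u_1 = -1/2;  a_2 = 3;  u_2 = (u_1 − 3)/7 = -1/2
  u_2 = -1/2;  a_3 = 3;  u_3 = (u_2 − 3)/7 = -1/2
Digits: (0, 5, 3, 3).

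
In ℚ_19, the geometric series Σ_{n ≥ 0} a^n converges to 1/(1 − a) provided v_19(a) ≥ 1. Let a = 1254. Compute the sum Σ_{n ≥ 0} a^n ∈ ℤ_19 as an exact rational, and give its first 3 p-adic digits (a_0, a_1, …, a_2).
Σ a^n = 1/(1 − a) = -1/1253;  first 3 digits = (1, 9, 8)

v_19(a) = 1 ≥ 1, so the series converges in ℤ_19 to 1/(1 − a) = 1/(1 − 1254) = -1/1253. Expand this rational in ℤ_19: compute digits iteratively via d_i = x_i mod 19, x_{i+1} = (x_i − d_i)/19. The first 3 digits are (1, 9, 8).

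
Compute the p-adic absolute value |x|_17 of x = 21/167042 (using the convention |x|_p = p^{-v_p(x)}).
|21/167042|_17 = 83521

Step 1 — compute v_17(x) by factoring powers of 17 out of the numerator and denominator: v_17(21/167042) = -4. Step 2 — apply |x|_p = p^{-v_p(x)} = 17^{4} = 83521.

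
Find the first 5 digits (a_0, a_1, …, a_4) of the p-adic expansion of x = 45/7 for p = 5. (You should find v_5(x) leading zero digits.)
(a_0, …, a_4) = (0, 2, 2, 1, 4)

v_5(45/7) = 1, so a_0 = ... = a_0 = 0. Factor out: x = 5^1 · u with u = 9/7 a unit in ℤ_5. Expand u iteratively via a_{v+i} = u_i mod 5, u_{i+1} = (u_i − a_{v+i})/5:
  u_0 = 9/7;  a_1 = 2;  u_1 = (u_0 − 2)/5 = -1/7
  u_1 = -1/7;  a_2 = 2;  u_2 = (u_1 − 2)/5 = -3/7
  u_2 = -3/7;  a_3 = 1;  u_3 = (u_2 − 1)/5 = -2/7
  u_3 = -2/7;  a_4 = 4;  u_4 = (u_3 − 4)/5 = -6/7
Digits: (0, 2, 2, 1, 4).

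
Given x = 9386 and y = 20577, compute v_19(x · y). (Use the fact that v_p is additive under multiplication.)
v_19(193135722) = 5

v_p(x) = 2 (factor: 9386 = 19^2 · 26); v_p(y) = 3 (factor: 20577 = 19^3 · 3). Additivity: v_p(xy) = v_p(x) + v_p(y) = 2 + 3 = 5. (Direct check: xy = 193135722 = 19^5 · (78).)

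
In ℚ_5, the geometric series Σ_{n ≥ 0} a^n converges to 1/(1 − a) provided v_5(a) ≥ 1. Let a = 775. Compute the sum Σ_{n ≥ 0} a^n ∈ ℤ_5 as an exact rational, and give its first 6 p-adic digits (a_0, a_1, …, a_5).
Σ a^n = 1/(1 − a) = -1/774;  first 6 digits = (1, 0, 1, 1, 2, 2)

v_5(a) = 2 ≥ 1, so the series converges in ℤ_5 to 1/(1 − a) = 1/(1 − 775) = -1/774. Expand this rational in ℤ_5: compute digits iteratively via d_i = x_i mod 5, x_{i+1} = (x_i − d_i)/5. The first 6 digits are (1, 0, 1, 1, 2, 2).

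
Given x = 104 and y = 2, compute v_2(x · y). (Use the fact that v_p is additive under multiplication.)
v_2(208) = 4

v_p(x) = 3 (factor: 104 = 2^3 · 13); v_p(y) = 1 (factor: 2 = 2^1 · 1). Additivity: v_p(xy) = v_p(x) + v_p(y) = 3 + 1 = 4. (Direct check: xy = 208 = 2^4 · (13).)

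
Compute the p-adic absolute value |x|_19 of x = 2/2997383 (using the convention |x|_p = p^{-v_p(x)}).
|2/2997383|_19 = 130321

Step 1 — compute v_19(x) by factoring powers of 19 out of the numerator and denominator: v_19(2/2997383) = -4. Step 2 — apply |x|_p = p^{-v_p(x)} = 19^{4} = 130321.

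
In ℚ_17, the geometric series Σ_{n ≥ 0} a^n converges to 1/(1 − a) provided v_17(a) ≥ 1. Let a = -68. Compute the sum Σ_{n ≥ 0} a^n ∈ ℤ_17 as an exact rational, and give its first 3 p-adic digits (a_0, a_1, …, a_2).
Σ a^n = 1/(1 − a) = 1/69;  first 3 digits = (1, 13, 15)

v_17(a) = 1 ≥ 1, so the series converges in ℤ_17 to 1/(1 − a) = 1/(1 − (-68)) = 1/69. Expand this rational in ℤ_17: compute digits iteratively via d_i = x_i mod 17, x_{i+1} = (x_i − d_i)/17. The first 3 digits are (1, 13, 15).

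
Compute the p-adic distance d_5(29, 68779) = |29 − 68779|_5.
d_5(29, 68779) = 1/3125

Step 1 — x − y = 29 − 68779 = -68750. Step 2 — v_5(-68750) = 5 (factor: -68750 = −(5^5 · 22); the sign does not affect v_p). Step 3 — |x − y|_5 = 5^{-5} = 1/3125.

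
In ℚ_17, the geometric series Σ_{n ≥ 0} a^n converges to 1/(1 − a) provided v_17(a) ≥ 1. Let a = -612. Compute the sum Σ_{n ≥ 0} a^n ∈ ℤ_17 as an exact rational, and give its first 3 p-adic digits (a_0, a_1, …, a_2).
Σ a^n = 1/(1 − a) = 1/613;  first 3 digits = (1, 15, 1)

v_17(a) = 1 ≥ 1, so the series converges in ℤ_17 to 1/(1 − a) = 1/(1 − (-612)) = 1/613. Expand this rational in ℤ_17: compute digits iteratively via d_i = x_i mod 17, x_{i+1} = (x_i − d_i)/17. The first 3 digits are (1, 15, 1).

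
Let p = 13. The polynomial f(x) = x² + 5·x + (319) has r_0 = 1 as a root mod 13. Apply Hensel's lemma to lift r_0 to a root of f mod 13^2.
r_1 = 27 (mod 169)

Hensel: r_{i+1} = r_i − f(r_i)·(f′(r_i))^{-1} mod 13^{i+2}, f′(x) = 2x + 5. Iterate:
  r_0 = 1 (mod 13)
  r_1 = 27 (mod 169)
Final: r = 27 satisfies f(r) ≡ 0 mod 13^2.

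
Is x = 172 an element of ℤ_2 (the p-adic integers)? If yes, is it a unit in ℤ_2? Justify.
x ∈ ℤ_2 but not a unit; v_2(x) = 2 > 0

ℤ_2 = {x ∈ ℚ_2 : v_2(x) ≥ 0} and ℤ_2^× = {x ∈ ℤ_2 : v_2(x) = 0}. Here v_2(172) = v_2(num) − v_2(den) = 2; compare against these criteria.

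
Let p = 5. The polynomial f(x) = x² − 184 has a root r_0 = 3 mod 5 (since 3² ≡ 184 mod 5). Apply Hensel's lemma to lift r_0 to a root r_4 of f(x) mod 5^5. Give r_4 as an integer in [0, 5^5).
r_4 = 1178 (mod 3125)

Hensel's recurrence: r_{i+1} = r_i − f(r_i)·(f′(r_i))^{-1} mod 5^{i+2}, with f′(x) = 2x. Iterate:
  r_0 = 3 (mod 5)
  r_1 = 3 (mod 25)
  r_2 = 53 (mod 125)
  r_3 = 553 (mod 625)
  r_4 = 1178 (mod 3125)
Final: r_4 = 1178, and one checks f(r_4) ≡ 0 mod 5^5.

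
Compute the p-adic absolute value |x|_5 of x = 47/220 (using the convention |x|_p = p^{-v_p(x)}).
|47/220|_5 = 5

Step 1 — compute v_5(x) by factoring powers of 5 out of the numerator and denominator: v_5(47/220) = -1. Step 2 — apply |x|_p = p^{-v_p(x)} = 5^{1} = 5.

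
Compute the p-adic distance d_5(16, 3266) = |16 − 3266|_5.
d_5(16, 3266) = 1/125

Step 1 — x − y = 16 − 3266 = -3250. Step 2 — v_5(-3250) = 3 (factor: -3250 = −(5^3 · 26); the sign does not affect v_p). Step 3 — |x − y|_5 = 5^{-3} = 1/125.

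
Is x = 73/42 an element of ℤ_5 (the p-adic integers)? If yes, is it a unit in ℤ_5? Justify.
x ∈ ℤ_5^× (unit); v_5(x) = 0

ℤ_5 = {x ∈ ℚ_5 : v_5(x) ≥ 0} and ℤ_5^× = {x ∈ ℤ_5 : v_5(x) = 0}. Here v_5(73/42) = v_5(num) − v_5(den) = 0; compare against these criteria.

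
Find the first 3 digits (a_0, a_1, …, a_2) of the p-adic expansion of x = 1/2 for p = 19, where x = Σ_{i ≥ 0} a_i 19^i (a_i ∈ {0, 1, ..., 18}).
(a_0, …, a_2) = (10, 9, 9)

v_19(1/2) = 0 (numerator and denominator both coprime to 19), so x ∈ ℤ_19^×. Compute digits iteratively via a_i = x_i mod 19, x_{i+1} = (x_i − a_i)/19, with x_0 = x:
  x_0 = 1/2;  a_0 = 10;  x_1 = (x_0 − 10)/19 = -1/2
  x_1 = -1/2;  a_1 = 9;  x_2 = (x_1 − 9)/19 = -1/2
  x_2 = -1/2;  a_2 = 9;  x_3 = (x_2 − 9)/19 = -1/2
Digits: (10, 9, 9).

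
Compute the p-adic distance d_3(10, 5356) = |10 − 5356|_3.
d_3(10, 5356) = 1/243

Step 1 — x − y = 10 − 5356 = -5346. Step 2 — v_3(-5346) = 5 (factor: -5346 = −(3^5 · 22); the sign does not affect v_p). Step 3 — |x − y|_3 = 3^{-5} = 1/243.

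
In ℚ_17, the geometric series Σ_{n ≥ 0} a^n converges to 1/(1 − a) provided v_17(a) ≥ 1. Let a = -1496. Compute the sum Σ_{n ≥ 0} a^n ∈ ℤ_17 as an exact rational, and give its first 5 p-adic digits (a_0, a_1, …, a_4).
Σ a^n = 1/(1 − a) = 1/1497;  first 5 digits = (1, 14, 3, 3, 5)

v_17(a) = 1 ≥ 1, so the series converges in ℤ_17 to 1/(1 − a) = 1/(1 − (-1496)) = 1/1497. Expand this rational in ℤ_17: compute digits iteratively via d_i = x_i mod 17, x_{i+1} = (x_i − d_i)/17. The first 5 digits are (1, 14, 3, 3, 5).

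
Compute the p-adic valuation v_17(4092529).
v_17(4092529) = 4

v_17(n) is the largest exponent k such that 17^k divides n. Factor out: 4092529 = 17^4 · 49. (Sign doesn't affect v_p.) So v_17(4092529) = 4.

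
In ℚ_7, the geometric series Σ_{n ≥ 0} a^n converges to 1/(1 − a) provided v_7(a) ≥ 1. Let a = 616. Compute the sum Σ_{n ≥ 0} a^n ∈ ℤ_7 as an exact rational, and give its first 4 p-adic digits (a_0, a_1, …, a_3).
Σ a^n = 1/(1 − a) = -1/615;  first 4 digits = (1, 4, 0, 3)

v_7(a) = 1 ≥ 1, so the series converges in ℤ_7 to 1/(1 − a) = 1/(1 − 616) = -1/615. Expand this rational in ℤ_7: compute digits iteratively via d_i = x_i mod 7, x_{i+1} = (x_i − d_i)/7. The first 4 digits are (1, 4, 0, 3).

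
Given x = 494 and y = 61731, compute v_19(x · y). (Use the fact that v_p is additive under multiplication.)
v_19(30495114) = 4

v_p(x) = 1 (factor: 494 = 19^1 · 26); v_p(y) = 3 (factor: 61731 = 19^3 · 9). Additivity: v_p(xy) = v_p(x) + v_p(y) = 1 + 3 = 4. (Direct check: xy = 30495114 = 19^4 · (234).)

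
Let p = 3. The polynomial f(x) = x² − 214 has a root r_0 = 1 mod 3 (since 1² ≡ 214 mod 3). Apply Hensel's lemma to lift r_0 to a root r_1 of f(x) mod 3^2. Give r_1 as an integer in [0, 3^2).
r_1 = 4 (mod 9)

Hensel's recurrence: r_{i+1} = r_i − f(r_i)·(f′(r_i))^{-1} mod 3^{i+2}, with f′(x) = 2x. Iterate:
  r_0 = 1 (mod 3)
  r_1 = 4 (mod 9)
Final: r_1 = 4, and one checks f(r_1) ≡ 0 mod 3^2.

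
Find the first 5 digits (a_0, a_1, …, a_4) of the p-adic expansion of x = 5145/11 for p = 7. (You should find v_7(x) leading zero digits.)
(a_0, …, a_4) = (0, 0, 0, 2, 5)

v_7(5145/11) = 3, so a_0 = ... = a_2 = 0. Factor out: x = 7^3 · u with u = 15/11 a unit in ℤ_7. Expand u iteratively via a_{v+i} = u_i mod 7, u_{i+1} = (u_i − a_{v+i})/7:
  u_0 = 15/11;  a_3 = 2;  u_1 = (u_0 − 2)/7 = -1/11
  u_1 = -1/11;  a_4 = 5;  u_2 = (u_1 − 5)/7 = -8/11
Digits: (0, 0, 0, 2, 5).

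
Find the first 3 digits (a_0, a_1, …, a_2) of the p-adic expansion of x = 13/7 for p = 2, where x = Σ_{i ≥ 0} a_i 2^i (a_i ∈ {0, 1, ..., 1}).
(a_0, …, a_2) = (1, 1, 0)

v_2(13/7) = 0 (numerator and denominator both coprime to 2), so x ∈ ℤ_2^×. Compute digits iteratively via a_i = x_i mod 2, x_{i+1} = (x_i − a_i)/2, with x_0 = x:
  x_0 = 13/7;  a_0 = 1;  x_1 = (x_0 − 1)/2 = 3/7
  x_1 = 3/7;  a_1 = 1;  x_2 = (x_1 − 1)/2 = -2/7
  x_2 = -2/7;  a_2 = 0;  x_3 = (x_2 − 0)/2 = -1/7
Digits: (1, 1, 0).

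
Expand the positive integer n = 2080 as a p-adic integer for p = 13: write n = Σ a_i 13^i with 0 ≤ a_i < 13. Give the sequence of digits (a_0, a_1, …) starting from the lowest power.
(a_0, a_1, …) = (0, 4, 12)

Repeated division by 13 gives the digits low-to-high: 2080 = 4·13^1 + 12·13^2. Digit sequence: (0, 4, 12).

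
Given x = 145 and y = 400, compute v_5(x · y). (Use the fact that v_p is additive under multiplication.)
v_5(58000) = 3

v_p(x) = 1 (factor: 145 = 5^1 · 29); v_p(y) = 2 (factor: 400 = 5^2 · 16). Additivity: v_p(xy) = v_p(x) + v_p(y) = 1 + 2 = 3. (Direct check: xy = 58000 = 5^3 · (464).)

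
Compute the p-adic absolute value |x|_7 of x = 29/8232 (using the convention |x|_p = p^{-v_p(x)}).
|29/8232|_7 = 343

Step 1 — compute v_7(x) by factoring powers of 7 out of the numerator and denominator: v_7(29/8232) = -3. Step 2 — apply |x|_p = p^{-v_p(x)} = 7^{3} = 343.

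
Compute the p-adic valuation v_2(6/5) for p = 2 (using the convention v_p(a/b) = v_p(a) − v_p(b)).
v_2(6/5) = 1

Factor powers of 2 from the numerator and denominator of the reduced fraction: 6 = 2^1 · 3 and 5 = 2^0 · 5. Apply v_p(a/b) = v_p(a) − v_p(b): v_2(6/5) = 1 − 0 = 1.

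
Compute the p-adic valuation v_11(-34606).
v_11(-34606) = 3

v_11(n) is the largest exponent k such that 11^k divides n. Factor out: -34606 = -11^3 · 26. (Sign doesn't affect v_p.) So v_11(-34606) = 3.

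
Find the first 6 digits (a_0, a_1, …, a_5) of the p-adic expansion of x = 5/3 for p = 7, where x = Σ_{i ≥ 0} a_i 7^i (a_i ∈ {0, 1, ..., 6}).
(a_0, …, a_5) = (4, 2, 2, 2, 2, 2)

v_7(5/3) = 0 (numerator and denominator both coprime to 7), so x ∈ ℤ_7^×. Compute digits iteratively via a_i = x_i mod 7, x_{i+1} = (x_i − a_i)/7, with x_0 = x:
  x_0 = 5/3;  a_0 = 4;  x_1 = (x_0 − 4)/7 = -1/3
  x_1 = -1/3;  a_1 = 2;  x_2 = (x_1 − 2)/7 = -1/3
  x_2 = -1/3;  a_2 = 2;  x_3 = (x_2 − 2)/7 = -1/3
  x_3 = -1/3;  a_3 = 2;  x_4 = (x_3 − 2)/7 = -1/3
  x_4 = -1/3;  a_4 = 2;  x_5 = (x_4 − 2)/7 = -1/3
  x_5 = -1/3;  a_5 = 2;  x_6 = (x_5 − 2)/7 = -1/3
Digits: (4, 2, 2, 2, 2, 2).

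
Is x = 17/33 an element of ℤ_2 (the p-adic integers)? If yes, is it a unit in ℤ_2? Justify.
x ∈ ℤ_2^× (unit); v_2(x) = 0

ℤ_2 = {x ∈ ℚ_2 : v_2(x) ≥ 0} and ℤ_2^× = {x ∈ ℤ_2 : v_2(x) = 0}. Here v_2(17/33) = v_2(num) − v_2(den) = 0; compare against these criteria.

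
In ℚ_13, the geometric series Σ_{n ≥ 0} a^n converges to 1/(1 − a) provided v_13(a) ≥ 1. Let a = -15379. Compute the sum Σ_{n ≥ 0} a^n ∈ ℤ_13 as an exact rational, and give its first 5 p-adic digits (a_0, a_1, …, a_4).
Σ a^n = 1/(1 − a) = 1/15380;  first 5 digits = (1, 0, 0, 6, 12)

v_13(a) = 3 ≥ 1, so the series converges in ℤ_13 to 1/(1 − a) = 1/(1 − (-15379)) = 1/15380. Expand this rational in ℤ_13: compute digits iteratively via d_i = x_i mod 13, x_{i+1} = (x_i − d_i)/13. The first 5 digits are (1, 0, 0, 6, 12).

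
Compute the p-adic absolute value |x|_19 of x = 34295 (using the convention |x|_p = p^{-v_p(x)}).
|34295|_19 = 1/6859

Step 1 — compute v_19(x) by factoring powers of 19 out of the numerator and denominator: v_19(34295) = 3. Step 2 — apply |x|_p = p^{-v_p(x)} = 19^{-3} = 1/6859.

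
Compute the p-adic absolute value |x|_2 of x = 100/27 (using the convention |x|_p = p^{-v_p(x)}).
|100/27|_2 = 1/4

Step 1 — compute v_2(x) by factoring powers of 2 out of the numerator and denominator: v_2(100/27) = 2. Step 2 — apply |x|_p = p^{-v_p(x)} = 2^{-2} = 1/4.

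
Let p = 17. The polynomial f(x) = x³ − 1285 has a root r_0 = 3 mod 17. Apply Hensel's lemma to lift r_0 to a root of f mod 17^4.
r_3 = 58738 (mod 83521)

Hensel: r_{i+1} = r_i − f(r_i)/f′(r_i) mod 17^{i+2}, where f′(x) = 3x². Iterate:
  r_0 = 3 (mod 17)
  r_1 = 71 (mod 289)
  r_2 = 4695 (mod 4913)
  r_3 = 58738 (mod 83521)
Final: r = 58738 with f(r) ≡ 0 mod 17^4.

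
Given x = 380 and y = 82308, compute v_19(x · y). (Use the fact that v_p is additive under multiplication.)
v_19(31277040) = 4

v_p(x) = 1 (factor: 380 = 19^1 · 20); v_p(y) = 3 (factor: 82308 = 19^3 · 12). Additivity: v_p(xy) = v_p(x) + v_p(y) = 1 + 3 = 4. (Direct check: xy = 31277040 = 19^4 · (240).)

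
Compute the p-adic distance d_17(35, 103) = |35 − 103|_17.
d_17(35, 103) = 1/17

Step 1 — x − y = 35 − 103 = -68. Step 2 — v_17(-68) = 1 (factor: -68 = −(17^1 · 4); the sign does not affect v_p). Step 3 — |x − y|_17 = 17^{-1} = 1/17.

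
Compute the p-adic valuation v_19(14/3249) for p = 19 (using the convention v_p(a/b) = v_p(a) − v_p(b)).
v_19(14/3249) = -2

Factor powers of 19 from the numerator and denominator of the reduced fraction: 14 = 19^0 · 14 and 3249 = 19^2 · 9. Apply v_p(a/b) = v_p(a) − v_p(b): v_19(14/3249) = 0 − 2 = -2.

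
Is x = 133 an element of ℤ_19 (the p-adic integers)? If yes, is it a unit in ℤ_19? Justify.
x ∈ ℤ_19 but not a unit; v_19(x) = 1 > 0

ℤ_19 = {x ∈ ℚ_19 : v_19(x) ≥ 0} and ℤ_19^× = {x ∈ ℤ_19 : v_19(x) = 0}. Here v_19(133) = v_19(num) − v_19(den) = 1; compare against these criteria.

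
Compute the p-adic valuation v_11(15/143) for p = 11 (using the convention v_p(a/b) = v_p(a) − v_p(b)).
v_11(15/143) = -1

Factor powers of 11 from the numerator and denominator of the reduced fraction: 15 = 11^0 · 15 and 143 = 11^1 · 13. Apply v_p(a/b) = v_p(a) − v_p(b): v_11(15/143) = 0 − 1 = -1.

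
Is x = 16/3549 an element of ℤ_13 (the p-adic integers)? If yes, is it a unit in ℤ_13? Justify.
x ∉ ℤ_13 (v_13(x) = -2 < 0)

ℤ_13 = {x ∈ ℚ_13 : v_13(x) ≥ 0} and ℤ_13^× = {x ∈ ℤ_13 : v_13(x) = 0}. Here v_13(16/3549) = v_13(num) − v_13(den) = -2; compare against these criteria.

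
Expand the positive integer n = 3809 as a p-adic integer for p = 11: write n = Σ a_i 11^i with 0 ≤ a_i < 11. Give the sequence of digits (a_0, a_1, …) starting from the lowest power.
(a_0, a_1, …) = (3, 5, 9, 2)

Repeated division by 11 gives the digits low-to-high: 3809 = 3 + 5·11^1 + 9·11^2 + 2·11^3. Digit sequence: (3, 5, 9, 2).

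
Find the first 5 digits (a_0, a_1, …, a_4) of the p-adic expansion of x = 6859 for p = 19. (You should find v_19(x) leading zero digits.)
(a_0, …, a_4) = (0, 0, 0, 1, 0)

v_19(6859) = 3, so a_0 = ... = a_2 = 0. Factor out: x = 19^3 · u with u = 1 a unit in ℤ_19. Expand u iteratively via a_{v+i} = u_i mod 19, u_{i+1} = (u_i − a_{v+i})/19:
  u_0 = 1;  a_3 = 1;  u_1 = (u_0 − 1)/19 = 0
  u_1 = 0;  a_4 = 0;  u_2 = (u_1 − 0)/19 = 0
Digits: (0, 0, 0, 1, 0).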